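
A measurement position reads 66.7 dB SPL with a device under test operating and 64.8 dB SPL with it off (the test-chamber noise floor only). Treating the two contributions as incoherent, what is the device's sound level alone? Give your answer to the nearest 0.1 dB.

62.2 dB SPL

Background correction is a power subtraction:
L_src = 10·log₁₀(10^(66.7/10) − 10^(64.8/10)) = 10·log₁₀(1657000) = 62.2 dB SPL.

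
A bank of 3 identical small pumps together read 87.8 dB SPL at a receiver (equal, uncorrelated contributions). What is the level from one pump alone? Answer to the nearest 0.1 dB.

83.0 dB SPL

3 equal incoherent sources add 10·log₁₀(3) = 4.77 dB over one source.
L_one = 87.8 − 4.77 = 83.0 dB SPL.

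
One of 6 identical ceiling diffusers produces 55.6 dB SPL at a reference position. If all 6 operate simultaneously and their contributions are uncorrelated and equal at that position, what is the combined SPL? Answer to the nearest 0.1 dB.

6 equal incoherent sources raise the level by 10·log₁₀(6) = 7.78 dB.
L_total = 55.6 + 7.78 = 63.4 dB SPL.

63.4 dB SPL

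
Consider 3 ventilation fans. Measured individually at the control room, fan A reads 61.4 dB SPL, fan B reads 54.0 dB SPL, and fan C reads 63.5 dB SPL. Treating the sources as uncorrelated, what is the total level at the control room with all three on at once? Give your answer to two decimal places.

Uncorrelated sources add in intensity (power), not in dB.
L_total = 10·log₁₀(10^(61.4/10) + 10^(54.0/10) + 10^(63.5/10)) = 10·log₁₀(3870000) = 65.88 dB SPL.

65.88 dB SPL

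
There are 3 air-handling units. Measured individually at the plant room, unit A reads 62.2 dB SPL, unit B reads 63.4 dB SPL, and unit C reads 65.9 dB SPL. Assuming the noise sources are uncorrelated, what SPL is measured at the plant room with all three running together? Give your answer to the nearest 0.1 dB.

Incoherent sources sum as intensities:
L_total = 10·log₁₀(10^(62.2/10) + 10^(63.4/10) + 10^(65.9/10)) = 10·log₁₀(7738000) = 68.9 dB SPL.

68.9 dB SPL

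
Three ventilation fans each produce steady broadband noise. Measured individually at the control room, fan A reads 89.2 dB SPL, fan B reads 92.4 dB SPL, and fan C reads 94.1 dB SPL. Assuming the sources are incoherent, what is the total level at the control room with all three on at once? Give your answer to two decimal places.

97.11 dB SPL

Uncorrelated sources add in intensity (power), not in dB.
L_total = 10·log₁₀(10^(89.2/10) + 10^(92.4/10) + 10^(94.1/10)) = 10·log₁₀(5140000000) = 97.11 dB SPL.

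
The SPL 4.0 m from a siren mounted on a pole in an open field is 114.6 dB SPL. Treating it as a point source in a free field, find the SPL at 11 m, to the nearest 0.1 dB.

For a point source in a free field, ΔL = −20·log₁₀(d₂/d₁).
ΔL = −20·log₁₀(11/4.0) = -8.79 dB, so L₂ = 114.6 + (-8.79) = 105.8 dB SPL.

105.8 dB SPL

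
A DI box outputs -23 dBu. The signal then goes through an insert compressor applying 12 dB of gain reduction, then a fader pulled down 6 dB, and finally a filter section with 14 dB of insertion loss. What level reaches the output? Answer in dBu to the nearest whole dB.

-55 dBu

Cascaded gains and losses add directly in dB.
-23 − 12 − 6 − 14 = -55 dBu.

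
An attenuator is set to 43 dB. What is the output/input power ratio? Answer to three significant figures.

0.0000501

Power ratio = 10^(dB/10).
10^(-43/10) = 10^(-4.300) = 0.0000501.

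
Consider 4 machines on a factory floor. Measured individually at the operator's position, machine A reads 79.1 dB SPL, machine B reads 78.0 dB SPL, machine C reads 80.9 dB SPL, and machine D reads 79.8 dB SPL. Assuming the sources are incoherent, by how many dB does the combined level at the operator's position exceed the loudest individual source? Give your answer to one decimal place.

Add the sources as powers (linear), then convert back to dB:
L_total = 10·log₁₀(10^(79.1/10) + 10^(78.0/10) + 10^(80.9/10) + 10^(79.8/10)) = 85.60 dB SPL.
Excess over the loudest (80.9 dB): 85.60 − 80.9 = 4.7 dB.

4.7 dB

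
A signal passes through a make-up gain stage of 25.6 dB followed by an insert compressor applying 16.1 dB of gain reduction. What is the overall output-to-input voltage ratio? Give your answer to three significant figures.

Net gain = 25.6 + (−16.1) = 9.5 dB.
Voltage ratio = 10^(9.5/20) = 2.99.

2.99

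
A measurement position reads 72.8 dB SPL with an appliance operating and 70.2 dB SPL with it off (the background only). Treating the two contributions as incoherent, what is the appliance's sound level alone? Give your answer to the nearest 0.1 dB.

Subtract intensities: L_src = 10·log₁₀(10^(L_total/10) − 10^(L_bg/10)).
L_src = 10·log₁₀(10^(72.8/10) − 10^(70.2/10)) = 10·log₁₀(8583000) = 69.3 dB SPL.

69.3 dB SPL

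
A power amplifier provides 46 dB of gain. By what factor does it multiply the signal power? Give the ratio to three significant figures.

39800

Power ratio = 10^(dB/10).
10^(46/10) = 10^(4.600) = 39800.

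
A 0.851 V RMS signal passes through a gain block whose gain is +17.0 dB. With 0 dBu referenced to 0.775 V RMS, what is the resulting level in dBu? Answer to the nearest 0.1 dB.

Input level: 20·log₁₀(0.851/0.775) = 0.81 dBu.
Output: 0.81 + 17.0 = +17.8 dBu.

+17.8 dBu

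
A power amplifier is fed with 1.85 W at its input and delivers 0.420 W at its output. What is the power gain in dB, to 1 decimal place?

-6.4 dB

Power ratio → dB uses the 10·log₁₀ form:
10·log₁₀(0.420/1.85) = 10·log₁₀(0.2270) = -6.4 dB.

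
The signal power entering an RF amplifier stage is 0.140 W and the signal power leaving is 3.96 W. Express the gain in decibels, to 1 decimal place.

Power is a power quantity, so gain = 10·log₁₀(P_out/P_in).
10·log₁₀(3.96/0.140) = 10·log₁₀(28.29) = 14.5 dB.

14.5 dB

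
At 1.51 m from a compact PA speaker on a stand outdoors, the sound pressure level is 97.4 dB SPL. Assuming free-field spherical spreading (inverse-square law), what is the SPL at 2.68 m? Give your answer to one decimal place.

Inverse-square spreading gives ΔL = −20·log₁₀(d₂/d₁).
ΔL = −20·log₁₀(2.68/1.51) = -4.98 dB, so L₂ = 97.4 + (-4.98) = 92.4 dB SPL.

92.4 dB SPL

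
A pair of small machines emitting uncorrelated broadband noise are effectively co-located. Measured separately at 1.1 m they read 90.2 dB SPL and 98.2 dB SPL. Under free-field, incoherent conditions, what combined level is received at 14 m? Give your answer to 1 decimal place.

Combined at 1.1 m: 10·log₁₀(10^(90.2/10)+10^(98.2/10)) = 98.84 dB SPL.
Then apply −20·log₁₀(14/1.1) = -22.09 dB → 76.7 dB SPL.

76.7 dB SPL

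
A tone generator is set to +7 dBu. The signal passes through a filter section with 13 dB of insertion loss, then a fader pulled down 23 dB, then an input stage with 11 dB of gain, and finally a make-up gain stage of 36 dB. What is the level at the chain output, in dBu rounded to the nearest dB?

In dB, series stages simply add:
+7 − 13 − 23 + 11 + 36 = +18 dBu.

+18 dBu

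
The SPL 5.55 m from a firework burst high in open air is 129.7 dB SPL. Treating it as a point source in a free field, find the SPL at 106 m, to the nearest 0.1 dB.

104.1 dB SPL

For a point source in a free field, ΔL = −20·log₁₀(d₂/d₁).
ΔL = −20·log₁₀(106/5.55) = -25.62 dB, so L₂ = 129.7 + (-25.62) = 104.1 dB SPL.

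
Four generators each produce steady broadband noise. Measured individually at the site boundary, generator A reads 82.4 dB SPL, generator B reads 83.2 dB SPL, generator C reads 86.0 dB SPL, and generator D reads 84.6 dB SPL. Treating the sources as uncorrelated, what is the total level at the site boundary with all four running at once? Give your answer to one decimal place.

Add the sources as powers (linear), then convert back to dB:
L_total = 10·log₁₀(10^(82.4/10) + 10^(83.2/10) + 10^(86.0/10) + 10^(84.6/10)) = 10·log₁₀(1069000000) = 90.3 dB SPL.

90.3 dB SPL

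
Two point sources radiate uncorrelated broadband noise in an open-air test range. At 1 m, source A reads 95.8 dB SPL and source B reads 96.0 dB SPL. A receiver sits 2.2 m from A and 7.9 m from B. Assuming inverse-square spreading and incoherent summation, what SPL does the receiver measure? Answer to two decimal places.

At the listener: L_A = 95.8 − 20·log₁₀(2.2) = 88.952 dB; L_B = 96.0 − 20·log₁₀(7.9) = 78.047 dB.
Combined: 10·log₁₀(10^(88.952/10)+10^(78.047/10)) = 89.29 dB SPL.

89.29 dB SPL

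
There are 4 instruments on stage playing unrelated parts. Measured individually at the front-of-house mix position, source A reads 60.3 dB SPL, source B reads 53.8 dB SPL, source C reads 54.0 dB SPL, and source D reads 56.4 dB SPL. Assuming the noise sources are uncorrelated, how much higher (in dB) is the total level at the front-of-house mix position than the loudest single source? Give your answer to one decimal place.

2.7 dB

Add the sources as powers (linear), then convert back to dB:
L_total = 10·log₁₀(10^(60.3/10) + 10^(53.8/10) + 10^(54.0/10) + 10^(56.4/10)) = 63.01 dB SPL.
Excess over the loudest (60.3 dB): 63.01 − 60.3 = 2.7 dB.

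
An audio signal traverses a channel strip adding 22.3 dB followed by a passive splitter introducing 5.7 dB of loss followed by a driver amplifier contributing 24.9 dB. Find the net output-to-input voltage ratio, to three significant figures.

Net gain = 22.3 + (−5.7) + 24.9 = 41.5 dB.
Voltage ratio = 10^(41.5/20) = 119.

119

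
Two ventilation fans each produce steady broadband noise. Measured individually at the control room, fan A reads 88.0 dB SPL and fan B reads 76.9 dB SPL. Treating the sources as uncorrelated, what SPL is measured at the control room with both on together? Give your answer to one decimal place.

88.3 dB SPL

Incoherent sources sum as intensities:
L_total = 10·log₁₀(10^(88.0/10) + 10^(76.9/10)) = 10·log₁₀(679900000) = 88.3 dB SPL.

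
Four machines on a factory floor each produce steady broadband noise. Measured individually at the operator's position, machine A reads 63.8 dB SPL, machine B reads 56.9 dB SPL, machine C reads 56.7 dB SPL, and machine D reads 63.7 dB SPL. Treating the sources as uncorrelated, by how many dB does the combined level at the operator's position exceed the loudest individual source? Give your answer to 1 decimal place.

Uncorrelated sources add in intensity (power), not in dB.
L_total = 10·log₁₀(10^(63.8/10) + 10^(56.9/10) + 10^(56.7/10) + 10^(63.7/10)) = 67.56 dB SPL.
Excess over the loudest (63.8 dB): 67.56 − 63.8 = 3.8 dB.

3.8 dB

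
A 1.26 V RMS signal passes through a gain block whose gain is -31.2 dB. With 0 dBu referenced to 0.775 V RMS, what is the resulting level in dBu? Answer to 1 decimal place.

-27.0 dBu

Input level: 20·log₁₀(1.26/0.775) = 4.22 dBu.
Output: 4.22 − 31.2 = -27.0 dBu.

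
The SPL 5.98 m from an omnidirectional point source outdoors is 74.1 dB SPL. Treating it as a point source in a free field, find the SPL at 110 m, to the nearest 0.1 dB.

48.8 dB SPL

Inverse-square spreading gives ΔL = −20·log₁₀(d₂/d₁).
ΔL = −20·log₁₀(110/5.98) = -25.29 dB, so L₂ = 74.1 + (-25.29) = 48.8 dB SPL.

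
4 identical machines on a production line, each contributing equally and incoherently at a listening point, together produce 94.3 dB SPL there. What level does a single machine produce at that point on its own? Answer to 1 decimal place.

4 equal incoherent sources add 10·log₁₀(4) = 6.02 dB over one source.
L_one = 94.3 − 6.02 = 88.3 dB SPL.

88.3 dB SPL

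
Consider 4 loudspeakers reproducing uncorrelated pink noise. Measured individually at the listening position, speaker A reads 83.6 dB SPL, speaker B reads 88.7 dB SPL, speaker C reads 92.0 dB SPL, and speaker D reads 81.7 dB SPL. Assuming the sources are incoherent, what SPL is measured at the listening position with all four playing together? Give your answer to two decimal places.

94.32 dB SPL

Incoherent sources sum as intensities:
L_total = 10·log₁₀(10^(83.6/10) + 10^(88.7/10) + 10^(92.0/10) + 10^(81.7/10)) = 10·log₁₀(2703000000) = 94.32 dB SPL.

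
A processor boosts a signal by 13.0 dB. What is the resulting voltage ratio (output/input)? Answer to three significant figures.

Voltage ratio = 10^(dB/20).
10^(13.0/20) = 10^(0.6500) = 4.47.

4.47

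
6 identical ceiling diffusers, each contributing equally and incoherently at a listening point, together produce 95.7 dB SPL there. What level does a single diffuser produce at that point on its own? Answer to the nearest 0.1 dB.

87.9 dB SPL

6 equal incoherent sources add 10·log₁₀(6) = 7.78 dB over one source.
L_one = 95.7 − 7.78 = 87.9 dB SPL.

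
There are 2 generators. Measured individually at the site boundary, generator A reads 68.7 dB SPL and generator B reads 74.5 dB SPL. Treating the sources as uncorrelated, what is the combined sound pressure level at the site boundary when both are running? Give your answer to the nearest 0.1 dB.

75.5 dB SPL

Incoherent sources sum as intensities:
L_total = 10·log₁₀(10^(68.7/10) + 10^(74.5/10)) = 10·log₁₀(35600000) = 75.5 dB SPL.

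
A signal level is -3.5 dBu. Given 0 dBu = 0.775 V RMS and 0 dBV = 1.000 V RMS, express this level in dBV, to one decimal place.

The offset between the scales is 20·log₁₀(0.775/1.000) = −2.214 dB.
So dBV = -3.5 − 2.214 = -5.7 dBV.

-5.7 dBV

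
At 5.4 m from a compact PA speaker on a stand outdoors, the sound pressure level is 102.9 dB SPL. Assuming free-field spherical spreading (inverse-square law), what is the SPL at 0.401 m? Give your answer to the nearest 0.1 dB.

125.5 dB SPL

For a point source in a free field, ΔL = −20·log₁₀(d₂/d₁).
ΔL = −20·log₁₀(0.401/5.4) = 22.58 dB, so L₂ = 102.9 + (22.58) = 125.5 dB SPL.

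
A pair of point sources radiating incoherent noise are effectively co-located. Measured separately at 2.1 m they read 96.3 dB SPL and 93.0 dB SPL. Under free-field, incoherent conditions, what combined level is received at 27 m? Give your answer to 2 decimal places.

Combined at 2.1 m: 10·log₁₀(10^(96.3/10)+10^(93.0/10)) = 97.966 dB SPL.
Then apply −20·log₁₀(27/2.1) = -22.183 dB → 75.78 dB SPL.

75.78 dB SPL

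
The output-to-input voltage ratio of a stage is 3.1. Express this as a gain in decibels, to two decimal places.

Voltage is an amplitude quantity, so gain = 20·log₁₀(V_out/V_in).
20·log₁₀(3.1) = 9.83 dB.

9.83 dB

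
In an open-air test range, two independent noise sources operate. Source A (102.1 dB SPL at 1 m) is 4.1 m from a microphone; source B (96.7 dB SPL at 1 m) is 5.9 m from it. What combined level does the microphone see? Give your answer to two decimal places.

At the listener: L_A = 102.1 − 20·log₁₀(4.1) = 89.844 dB; L_B = 96.7 − 20·log₁₀(5.9) = 81.283 dB.
Combined: 10·log₁₀(10^(89.844/10)+10^(81.283/10)) = 90.41 dB SPL.

90.41 dB SPL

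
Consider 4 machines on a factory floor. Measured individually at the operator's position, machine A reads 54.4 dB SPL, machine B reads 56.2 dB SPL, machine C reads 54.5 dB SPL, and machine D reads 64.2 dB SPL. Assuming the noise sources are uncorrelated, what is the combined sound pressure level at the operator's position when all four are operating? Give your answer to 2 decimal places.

65.57 dB SPL

Uncorrelated sources add in intensity (power), not in dB.
L_total = 10·log₁₀(10^(54.4/10) + 10^(56.2/10) + 10^(54.5/10) + 10^(64.2/10)) = 10·log₁₀(3604000) = 65.57 dB SPL.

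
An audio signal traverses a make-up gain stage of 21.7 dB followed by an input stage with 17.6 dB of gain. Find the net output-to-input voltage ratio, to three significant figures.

92.3

Net gain = 21.7 + 17.6 = 39.3 dB.
Voltage ratio = 10^(39.3/20) = 92.3.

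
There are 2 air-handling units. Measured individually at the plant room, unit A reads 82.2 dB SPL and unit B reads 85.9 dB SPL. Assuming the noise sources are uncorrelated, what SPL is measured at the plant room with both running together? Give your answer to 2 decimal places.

87.44 dB SPL

Uncorrelated sources add in intensity (power), not in dB.
L_total = 10·log₁₀(10^(82.2/10) + 10^(85.9/10)) = 10·log₁₀(555000000) = 87.44 dB SPL.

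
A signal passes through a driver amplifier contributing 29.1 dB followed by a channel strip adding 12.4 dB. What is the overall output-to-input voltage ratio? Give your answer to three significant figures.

119

Net gain = 29.1 + 12.4 = 41.5 dB.
Voltage ratio = 10^(41.5/20) = 119.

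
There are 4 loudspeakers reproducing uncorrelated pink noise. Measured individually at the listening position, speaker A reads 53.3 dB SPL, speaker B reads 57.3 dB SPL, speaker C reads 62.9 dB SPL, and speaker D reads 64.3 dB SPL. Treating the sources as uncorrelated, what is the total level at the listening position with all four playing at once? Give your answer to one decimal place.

67.3 dB SPL

Add the sources as powers (linear), then convert back to dB:
L_total = 10·log₁₀(10^(53.3/10) + 10^(57.3/10) + 10^(62.9/10) + 10^(64.3/10)) = 10·log₁₀(5392000) = 67.3 dB SPL.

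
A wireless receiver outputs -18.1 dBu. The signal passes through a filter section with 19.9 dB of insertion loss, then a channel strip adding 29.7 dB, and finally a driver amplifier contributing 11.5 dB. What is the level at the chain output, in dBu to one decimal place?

+3.2 dBu

In dB, series stages simply add:
-18.1 − 19.9 + 29.7 + 11.5 = +3.2 dBu.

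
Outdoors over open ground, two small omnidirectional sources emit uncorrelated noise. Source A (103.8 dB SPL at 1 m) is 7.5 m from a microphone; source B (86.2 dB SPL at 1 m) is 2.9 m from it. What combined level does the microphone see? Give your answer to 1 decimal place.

86.8 dB SPL

At the listener: L_A = 103.8 − 20·log₁₀(7.5) = 86.30 dB; L_B = 86.2 − 20·log₁₀(2.9) = 76.95 dB.
Combined: 10·log₁₀(10^(86.30/10)+10^(76.95/10)) = 86.8 dB SPL.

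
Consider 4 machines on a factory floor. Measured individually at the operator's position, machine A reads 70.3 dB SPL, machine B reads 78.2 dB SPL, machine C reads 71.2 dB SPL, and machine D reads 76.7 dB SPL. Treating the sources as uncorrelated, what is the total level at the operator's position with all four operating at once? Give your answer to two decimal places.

81.36 dB SPL

Incoherent sources sum as intensities:
L_total = 10·log₁₀(10^(70.3/10) + 10^(78.2/10) + 10^(71.2/10) + 10^(76.7/10)) = 10·log₁₀(136700000) = 81.36 dB SPL.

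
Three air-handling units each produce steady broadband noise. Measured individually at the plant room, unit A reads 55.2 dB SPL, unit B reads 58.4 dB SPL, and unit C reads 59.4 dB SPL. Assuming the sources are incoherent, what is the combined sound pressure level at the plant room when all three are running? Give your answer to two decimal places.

62.77 dB SPL

Uncorrelated sources add in intensity (power), not in dB.
L_total = 10·log₁₀(10^(55.2/10) + 10^(58.4/10) + 10^(59.4/10)) = 10·log₁₀(1894000) = 62.77 dB SPL.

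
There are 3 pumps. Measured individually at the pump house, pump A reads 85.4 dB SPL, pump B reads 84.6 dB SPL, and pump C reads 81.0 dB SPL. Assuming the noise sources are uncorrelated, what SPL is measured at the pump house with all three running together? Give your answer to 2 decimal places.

88.81 dB SPL

Add the sources as powers (linear), then convert back to dB:
L_total = 10·log₁₀(10^(85.4/10) + 10^(84.6/10) + 10^(81.0/10)) = 10·log₁₀(761000000) = 88.81 dB SPL.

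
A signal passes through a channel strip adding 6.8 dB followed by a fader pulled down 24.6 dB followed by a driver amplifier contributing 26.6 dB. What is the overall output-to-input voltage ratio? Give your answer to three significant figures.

Net gain = 6.8 + (−24.6) + 26.6 = 8.8 dB.
Voltage ratio = 10^(8.8/20) = 2.75.

2.75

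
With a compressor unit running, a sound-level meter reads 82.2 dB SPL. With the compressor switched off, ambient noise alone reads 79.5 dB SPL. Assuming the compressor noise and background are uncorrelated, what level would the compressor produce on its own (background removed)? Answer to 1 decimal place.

78.9 dB SPL

Background correction is a power subtraction:
L_src = 10·log₁₀(10^(82.2/10) − 10^(79.5/10)) = 10·log₁₀(76830000) = 78.9 dB SPL.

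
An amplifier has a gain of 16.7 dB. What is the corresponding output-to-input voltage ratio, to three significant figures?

6.84

Voltage ratio = 10^(dB/20).
10^(16.7/20) = 10^(0.8350) = 6.84.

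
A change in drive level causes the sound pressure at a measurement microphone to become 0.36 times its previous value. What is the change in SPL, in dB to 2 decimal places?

SPL change from a pressure ratio uses the 20·log₁₀ form:
20·log₁₀(0.36) = -8.87 dB.

-8.87 dB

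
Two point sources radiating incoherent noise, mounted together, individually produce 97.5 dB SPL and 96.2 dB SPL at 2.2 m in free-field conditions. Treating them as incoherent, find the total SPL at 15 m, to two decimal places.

83.24 dB SPL

Combined at 2.2 m: 10·log₁₀(10^(97.5/10)+10^(96.2/10)) = 99.909 dB SPL.
Then apply −20·log₁₀(15/2.2) = -16.673 dB → 83.24 dB SPL.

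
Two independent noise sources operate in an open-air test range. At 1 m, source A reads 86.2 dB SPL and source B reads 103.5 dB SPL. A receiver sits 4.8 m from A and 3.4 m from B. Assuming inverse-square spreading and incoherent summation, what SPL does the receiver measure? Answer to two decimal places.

At the listener: L_A = 86.2 − 20·log₁₀(4.8) = 72.575 dB; L_B = 103.5 − 20·log₁₀(3.4) = 92.870 dB.
Combined: 10·log₁₀(10^(72.575/10)+10^(92.870/10)) = 92.91 dB SPL.

92.91 dB SPL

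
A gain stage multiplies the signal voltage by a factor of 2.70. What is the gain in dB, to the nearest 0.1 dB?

8.6 dB

For a voltage ratio, dB = 20·log₁₀(V₂/V₁).
20·log₁₀(2.70) = 8.6 dB.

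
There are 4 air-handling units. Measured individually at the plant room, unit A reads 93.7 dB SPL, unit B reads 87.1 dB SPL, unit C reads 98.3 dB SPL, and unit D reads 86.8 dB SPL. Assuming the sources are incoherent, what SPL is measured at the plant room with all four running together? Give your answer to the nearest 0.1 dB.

100.0 dB SPL

Uncorrelated sources add in intensity (power), not in dB.
L_total = 10·log₁₀(10^(93.7/10) + 10^(87.1/10) + 10^(98.3/10) + 10^(86.8/10)) = 10·log₁₀(10097000000) = 100.0 dB SPL.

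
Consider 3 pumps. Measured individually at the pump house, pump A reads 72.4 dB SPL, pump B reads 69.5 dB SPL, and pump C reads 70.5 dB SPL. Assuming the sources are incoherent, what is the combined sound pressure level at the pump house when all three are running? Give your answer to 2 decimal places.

75.74 dB SPL

Uncorrelated sources add in intensity (power), not in dB.
L_total = 10·log₁₀(10^(72.4/10) + 10^(69.5/10) + 10^(70.5/10)) = 10·log₁₀(37510000) = 75.74 dB SPL.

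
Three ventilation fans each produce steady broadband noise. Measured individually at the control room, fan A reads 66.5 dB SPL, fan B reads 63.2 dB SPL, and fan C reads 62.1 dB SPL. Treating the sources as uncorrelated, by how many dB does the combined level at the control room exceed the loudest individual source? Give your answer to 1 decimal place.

2.6 dB

Add the sources as powers (linear), then convert back to dB:
L_total = 10·log₁₀(10^(66.5/10) + 10^(63.2/10) + 10^(62.1/10)) = 69.13 dB SPL.
Excess over the loudest (66.5 dB): 69.13 − 66.5 = 2.6 dB.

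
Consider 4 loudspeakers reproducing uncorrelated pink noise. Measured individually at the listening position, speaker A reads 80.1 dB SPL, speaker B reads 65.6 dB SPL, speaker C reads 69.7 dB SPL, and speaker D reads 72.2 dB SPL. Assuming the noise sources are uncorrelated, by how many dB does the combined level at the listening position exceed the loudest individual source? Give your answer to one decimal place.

Add the sources as powers (linear), then convert back to dB:
L_total = 10·log₁₀(10^(80.1/10) + 10^(65.6/10) + 10^(69.7/10) + 10^(72.2/10)) = 81.20 dB SPL.
Excess over the loudest (80.1 dB): 81.20 − 80.1 = 1.1 dB.

1.1 dB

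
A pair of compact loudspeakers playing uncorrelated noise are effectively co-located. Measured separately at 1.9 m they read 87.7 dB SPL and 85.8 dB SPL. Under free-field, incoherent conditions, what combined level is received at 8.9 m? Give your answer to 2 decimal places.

76.45 dB SPL

Combined at 1.9 m: 10·log₁₀(10^(87.7/10)+10^(85.8/10)) = 89.863 dB SPL.
Then apply −20·log₁₀(8.9/1.9) = -13.413 dB → 76.45 dB SPL.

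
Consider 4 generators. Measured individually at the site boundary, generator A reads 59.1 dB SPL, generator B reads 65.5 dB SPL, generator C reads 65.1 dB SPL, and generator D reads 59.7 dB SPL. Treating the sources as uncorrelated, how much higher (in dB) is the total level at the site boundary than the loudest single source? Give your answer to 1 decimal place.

3.8 dB

Add the sources as powers (linear), then convert back to dB:
L_total = 10·log₁₀(10^(59.1/10) + 10^(65.5/10) + 10^(65.1/10) + 10^(59.7/10)) = 69.31 dB SPL.
Excess over the loudest (65.5 dB): 69.31 − 65.5 = 3.8 dB.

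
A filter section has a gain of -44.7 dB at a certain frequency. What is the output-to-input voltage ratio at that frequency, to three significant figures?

Voltage ratio = 10^(dB/20).
10^(-44.7/20) = 10^(-2.235) = 0.00582.

0.00582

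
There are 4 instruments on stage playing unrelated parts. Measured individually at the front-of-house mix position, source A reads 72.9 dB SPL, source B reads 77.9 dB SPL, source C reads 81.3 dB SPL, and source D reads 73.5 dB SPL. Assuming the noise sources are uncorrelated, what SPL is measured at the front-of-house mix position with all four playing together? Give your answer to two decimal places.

83.77 dB SPL

Uncorrelated sources add in intensity (power), not in dB.
L_total = 10·log₁₀(10^(72.9/10) + 10^(77.9/10) + 10^(81.3/10) + 10^(73.5/10)) = 10·log₁₀(238400000) = 83.77 dB SPL.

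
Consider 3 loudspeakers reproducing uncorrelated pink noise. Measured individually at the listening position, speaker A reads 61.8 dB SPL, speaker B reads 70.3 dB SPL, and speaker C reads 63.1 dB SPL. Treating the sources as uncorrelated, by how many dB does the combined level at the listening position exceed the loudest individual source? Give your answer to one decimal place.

Uncorrelated sources add in intensity (power), not in dB.
L_total = 10·log₁₀(10^(61.8/10) + 10^(70.3/10) + 10^(63.1/10)) = 71.54 dB SPL.
Excess over the loudest (70.3 dB): 71.54 − 70.3 = 1.2 dB.

1.2 dB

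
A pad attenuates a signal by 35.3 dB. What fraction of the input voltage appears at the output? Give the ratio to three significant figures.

0.0172

Voltage ratio = 10^(dB/20).
10^(-35.3/20) = 10^(-1.765) = 0.0172.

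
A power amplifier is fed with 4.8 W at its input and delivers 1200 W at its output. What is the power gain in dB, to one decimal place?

24.0 dB

Power is a power quantity, so gain = 10·log₁₀(P_out/P_in).
10·log₁₀(1200/4.8) = 10·log₁₀(250.0) = 24.0 dB.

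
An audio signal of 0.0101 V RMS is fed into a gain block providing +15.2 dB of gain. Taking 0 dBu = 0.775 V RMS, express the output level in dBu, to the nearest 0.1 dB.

-22.5 dBu

Input level: 20·log₁₀(0.0101/0.775) = -37.70 dBu.
Output: -37.70 + 15.2 = -22.5 dBu.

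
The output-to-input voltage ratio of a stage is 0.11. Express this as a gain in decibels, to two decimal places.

Voltage is an amplitude quantity, so gain = 20·log₁₀(V_out/V_in).
20·log₁₀(0.11) = -19.17 dB.

-19.17 dB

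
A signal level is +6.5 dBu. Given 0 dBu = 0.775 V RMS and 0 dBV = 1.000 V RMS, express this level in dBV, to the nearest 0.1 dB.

+4.3 dBV

The offset between the scales is 20·log₁₀(0.775/1.000) = −2.214 dB.
So dBV = +6.5 − 2.214 = +4.3 dBV.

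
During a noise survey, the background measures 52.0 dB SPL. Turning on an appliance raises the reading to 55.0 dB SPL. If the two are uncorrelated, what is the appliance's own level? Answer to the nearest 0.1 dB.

Background correction is a power subtraction:
L_src = 10·log₁₀(10^(55.0/10) − 10^(52.0/10)) = 10·log₁₀(157700) = 52.0 dB SPL.

52.0 dB SPL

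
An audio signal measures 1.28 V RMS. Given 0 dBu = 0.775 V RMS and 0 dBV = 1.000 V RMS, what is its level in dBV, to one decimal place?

+2.1 dBV

dBV = 20·log₁₀(V / 1.000 V).
20·log₁₀(1.28/1.000) = +2.1 dBV.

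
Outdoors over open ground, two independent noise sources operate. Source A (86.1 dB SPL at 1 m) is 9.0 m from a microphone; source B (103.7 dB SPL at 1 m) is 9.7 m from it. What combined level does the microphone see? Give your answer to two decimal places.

At the listener: L_A = 86.1 − 20·log₁₀(9.0) = 67.015 dB; L_B = 103.7 − 20·log₁₀(9.7) = 83.965 dB.
Combined: 10·log₁₀(10^(67.015/10)+10^(83.965/10)) = 84.05 dB SPL.

84.05 dB SPL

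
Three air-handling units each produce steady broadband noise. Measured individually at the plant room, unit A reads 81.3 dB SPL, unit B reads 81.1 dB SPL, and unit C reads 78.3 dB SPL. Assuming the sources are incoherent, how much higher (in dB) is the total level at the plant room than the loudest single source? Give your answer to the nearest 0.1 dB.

3.9 dB

Uncorrelated sources add in intensity (power), not in dB.
L_total = 10·log₁₀(10^(81.3/10) + 10^(81.1/10) + 10^(78.3/10)) = 85.20 dB SPL.
Excess over the loudest (81.3 dB): 85.20 − 81.3 = 3.9 dB.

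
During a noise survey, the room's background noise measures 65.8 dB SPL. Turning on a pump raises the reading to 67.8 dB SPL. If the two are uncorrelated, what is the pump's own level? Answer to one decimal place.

63.5 dB SPL

Remove the background by subtracting linear intensities:
L_src = 10·log₁₀(10^(67.8/10) − 10^(65.8/10)) = 10·log₁₀(2224000) = 63.5 dB SPL.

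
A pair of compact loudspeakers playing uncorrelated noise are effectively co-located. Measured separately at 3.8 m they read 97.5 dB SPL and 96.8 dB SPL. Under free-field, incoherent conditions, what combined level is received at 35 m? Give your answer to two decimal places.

80.89 dB SPL

Combined at 3.8 m: 10·log₁₀(10^(97.5/10)+10^(96.8/10)) = 100.174 dB SPL.
Then apply −20·log₁₀(35/3.8) = -19.286 dB → 80.89 dB SPL.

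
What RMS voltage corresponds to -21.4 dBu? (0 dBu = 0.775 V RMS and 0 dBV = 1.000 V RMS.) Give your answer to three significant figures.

0.0660 V

V = 0.775 V × 10^(-21.4/20).
= 0.775 × 0.08511 = 0.0660 V.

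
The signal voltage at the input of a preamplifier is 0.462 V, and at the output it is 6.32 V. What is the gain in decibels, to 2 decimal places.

22.72 dB

For a voltage ratio, dB = 20·log₁₀(V₂/V₁).
20·log₁₀(6.32/0.462) = 20·log₁₀(13.68) = 22.72 dB.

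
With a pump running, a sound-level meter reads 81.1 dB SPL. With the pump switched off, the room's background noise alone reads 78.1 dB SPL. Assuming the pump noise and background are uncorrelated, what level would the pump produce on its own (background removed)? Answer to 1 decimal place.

Remove the background by subtracting linear intensities:
L_src = 10·log₁₀(10^(81.1/10) − 10^(78.1/10)) = 10·log₁₀(64260000) = 78.1 dB SPL.

78.1 dB SPL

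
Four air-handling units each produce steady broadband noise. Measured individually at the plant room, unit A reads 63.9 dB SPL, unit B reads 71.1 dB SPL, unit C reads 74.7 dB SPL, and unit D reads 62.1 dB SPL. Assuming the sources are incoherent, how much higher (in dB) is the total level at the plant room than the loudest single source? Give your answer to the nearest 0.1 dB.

2.0 dB

Incoherent sources sum as intensities:
L_total = 10·log₁₀(10^(63.9/10) + 10^(71.1/10) + 10^(74.7/10) + 10^(62.1/10)) = 76.67 dB SPL.
Excess over the loudest (74.7 dB): 76.67 − 74.7 = 2.0 dB.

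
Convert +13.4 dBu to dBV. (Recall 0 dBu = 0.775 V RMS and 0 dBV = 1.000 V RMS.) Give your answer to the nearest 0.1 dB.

The offset between the scales is 20·log₁₀(0.775/1.000) = −2.214 dB.
So dBV = +13.4 − 2.214 = +11.2 dBV.

+11.2 dBV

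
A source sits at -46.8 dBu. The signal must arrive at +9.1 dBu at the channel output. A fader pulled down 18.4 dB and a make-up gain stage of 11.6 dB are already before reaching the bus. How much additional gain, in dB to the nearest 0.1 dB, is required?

The required make-up gain is the shortfall in the dB sum.
G = +9.1 − (-46.8) + 18.4 − 11.6 = 62.7 dB.

62.7 dB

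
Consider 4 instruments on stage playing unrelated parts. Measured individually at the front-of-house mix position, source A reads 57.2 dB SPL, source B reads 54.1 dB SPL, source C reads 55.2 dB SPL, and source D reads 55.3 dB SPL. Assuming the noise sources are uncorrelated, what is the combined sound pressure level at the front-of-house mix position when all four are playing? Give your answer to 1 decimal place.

61.6 dB SPL

Add the sources as powers (linear), then convert back to dB:
L_total = 10·log₁₀(10^(57.2/10) + 10^(54.1/10) + 10^(55.2/10) + 10^(55.3/10)) = 10·log₁₀(1452000) = 61.6 dB SPL.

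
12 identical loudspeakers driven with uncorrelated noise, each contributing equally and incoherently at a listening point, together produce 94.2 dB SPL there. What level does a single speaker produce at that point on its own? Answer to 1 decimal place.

12 equal incoherent sources add 10·log₁₀(12) = 10.79 dB over one source.
L_one = 94.2 − 10.79 = 83.4 dB SPL.

83.4 dB SPL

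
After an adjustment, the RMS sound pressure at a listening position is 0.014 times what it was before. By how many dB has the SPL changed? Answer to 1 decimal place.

-37.1 dB

SPL change from a pressure ratio uses the 20·log₁₀ form:
20·log₁₀(0.014) = -37.1 dB.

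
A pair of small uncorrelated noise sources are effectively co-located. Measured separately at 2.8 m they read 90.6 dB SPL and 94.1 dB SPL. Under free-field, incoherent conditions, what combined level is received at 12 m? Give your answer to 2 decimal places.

Combined at 2.8 m: 10·log₁₀(10^(90.6/10)+10^(94.1/10)) = 95.704 dB SPL.
Then apply −20·log₁₀(12/2.8) = -12.640 dB → 83.06 dB SPL.

83.06 dB SPL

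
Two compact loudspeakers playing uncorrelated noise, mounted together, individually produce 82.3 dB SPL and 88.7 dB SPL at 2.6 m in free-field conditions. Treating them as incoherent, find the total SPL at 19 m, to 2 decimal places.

Combined at 2.6 m: 10·log₁₀(10^(82.3/10)+10^(88.7/10)) = 89.596 dB SPL.
Then apply −20·log₁₀(19/2.6) = -17.276 dB → 72.32 dB SPL.

72.32 dB SPL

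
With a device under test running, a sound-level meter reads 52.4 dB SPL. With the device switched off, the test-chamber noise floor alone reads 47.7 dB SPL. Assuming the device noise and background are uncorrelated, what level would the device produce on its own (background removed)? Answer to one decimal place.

50.6 dB SPL

Remove the background by subtracting linear intensities:
L_src = 10·log₁₀(10^(52.4/10) − 10^(47.7/10)) = 10·log₁₀(114900) = 50.6 dB SPL.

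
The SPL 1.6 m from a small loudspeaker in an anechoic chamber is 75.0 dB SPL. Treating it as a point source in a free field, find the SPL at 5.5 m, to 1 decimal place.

Free-field point source: level drops by 20·log₁₀ of the distance ratio.
ΔL = −20·log₁₀(5.5/1.6) = -10.72 dB, so L₂ = 75.0 + (-10.72) = 64.3 dB SPL.

64.3 dB SPL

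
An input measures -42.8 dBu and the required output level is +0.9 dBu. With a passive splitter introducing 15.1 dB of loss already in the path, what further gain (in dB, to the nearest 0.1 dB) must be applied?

The required make-up gain is the shortfall in the dB sum.
G = +0.9 − (-42.8) + 15.1 = 58.8 dB.

58.8 dB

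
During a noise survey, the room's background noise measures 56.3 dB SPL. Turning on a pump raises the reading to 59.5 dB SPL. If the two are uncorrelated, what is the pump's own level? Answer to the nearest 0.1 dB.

56.7 dB SPL

Subtract intensities: L_src = 10·log₁₀(10^(L_total/10) − 10^(L_bg/10)).
L_src = 10·log₁₀(10^(59.5/10) − 10^(56.3/10)) = 10·log₁₀(464700) = 56.7 dB SPL.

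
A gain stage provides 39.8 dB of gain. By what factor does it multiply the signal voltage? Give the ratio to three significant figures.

97.7

Voltage ratio = 10^(dB/20).
10^(39.8/20) = 10^(1.990) = 97.7.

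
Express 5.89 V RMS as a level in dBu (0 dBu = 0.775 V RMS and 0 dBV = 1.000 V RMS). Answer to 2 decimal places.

+17.62 dBu

dBu = 20·log₁₀(V / 0.775 V).
20·log₁₀(5.89/0.775) = +17.62 dBu.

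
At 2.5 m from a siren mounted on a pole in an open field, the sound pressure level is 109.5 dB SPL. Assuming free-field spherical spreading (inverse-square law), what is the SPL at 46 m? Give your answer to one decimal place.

For a point source in a free field, ΔL = −20·log₁₀(d₂/d₁).
ΔL = −20·log₁₀(46/2.5) = -25.30 dB, so L₂ = 109.5 + (-25.30) = 84.2 dB SPL.

84.2 dB SPL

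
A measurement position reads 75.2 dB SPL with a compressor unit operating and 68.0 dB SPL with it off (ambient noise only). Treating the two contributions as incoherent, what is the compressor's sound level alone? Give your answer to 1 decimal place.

74.3 dB SPL

Background correction is a power subtraction:
L_src = 10·log₁₀(10^(75.2/10) − 10^(68.0/10)) = 10·log₁₀(26800000) = 74.3 dB SPL.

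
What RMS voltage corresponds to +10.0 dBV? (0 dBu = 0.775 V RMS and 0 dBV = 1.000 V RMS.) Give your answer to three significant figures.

V = 1.000 V × 10^(+10.0/20).
= 1.000 × 3.162 = 3.16 V.

3.16 V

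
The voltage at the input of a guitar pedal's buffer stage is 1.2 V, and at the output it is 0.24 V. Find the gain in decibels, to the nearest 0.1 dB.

Voltage is an amplitude quantity, so gain = 20·log₁₀(V_out/V_in).
20·log₁₀(0.24/1.2) = 20·log₁₀(0.2000) = -14.0 dB.

-14.0 dB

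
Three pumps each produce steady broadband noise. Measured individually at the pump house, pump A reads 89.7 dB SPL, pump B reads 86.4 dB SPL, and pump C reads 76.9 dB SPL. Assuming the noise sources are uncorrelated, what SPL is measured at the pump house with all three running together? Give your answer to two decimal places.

91.52 dB SPL

Uncorrelated sources add in intensity (power), not in dB.
L_total = 10·log₁₀(10^(89.7/10) + 10^(86.4/10) + 10^(76.9/10)) = 10·log₁₀(1419000000) = 91.52 dB SPL.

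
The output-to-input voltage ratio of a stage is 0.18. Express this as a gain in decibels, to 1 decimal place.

Voltage ratio → dB uses the 20·log₁₀ form:
20·log₁₀(0.18) = -14.9 dB.

-14.9 dB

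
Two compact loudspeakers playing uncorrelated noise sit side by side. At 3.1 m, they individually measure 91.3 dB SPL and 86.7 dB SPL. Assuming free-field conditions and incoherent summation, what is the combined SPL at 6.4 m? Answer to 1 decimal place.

86.3 dB SPL

Combined at 3.1 m: 10·log₁₀(10^(91.3/10)+10^(86.7/10)) = 92.59 dB SPL.
Then apply −20·log₁₀(6.4/3.1) = -6.30 dB → 86.3 dB SPL.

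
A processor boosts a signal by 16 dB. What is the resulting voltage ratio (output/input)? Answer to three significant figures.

6.31

Voltage ratio = 10^(dB/20).
10^(16/20) = 10^(0.8000) = 6.31.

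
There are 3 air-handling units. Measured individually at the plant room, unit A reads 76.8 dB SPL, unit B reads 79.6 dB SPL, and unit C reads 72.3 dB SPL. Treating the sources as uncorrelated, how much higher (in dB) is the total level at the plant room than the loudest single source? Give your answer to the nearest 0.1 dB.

2.3 dB

Incoherent sources sum as intensities:
L_total = 10·log₁₀(10^(76.8/10) + 10^(79.6/10) + 10^(72.3/10)) = 81.93 dB SPL.
Excess over the loudest (79.6 dB): 81.93 − 79.6 = 2.3 dB.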